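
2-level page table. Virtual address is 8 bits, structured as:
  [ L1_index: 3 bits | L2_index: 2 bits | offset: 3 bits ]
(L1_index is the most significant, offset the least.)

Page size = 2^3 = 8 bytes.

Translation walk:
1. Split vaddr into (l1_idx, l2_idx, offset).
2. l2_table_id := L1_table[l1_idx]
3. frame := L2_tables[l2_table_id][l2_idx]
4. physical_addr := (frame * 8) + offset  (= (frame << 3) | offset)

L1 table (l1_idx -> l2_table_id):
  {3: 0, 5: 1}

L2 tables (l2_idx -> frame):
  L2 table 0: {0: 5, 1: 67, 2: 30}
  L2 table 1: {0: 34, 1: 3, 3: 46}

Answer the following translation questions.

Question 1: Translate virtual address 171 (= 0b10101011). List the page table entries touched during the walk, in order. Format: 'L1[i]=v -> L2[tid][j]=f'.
Answer: L1[5]=1 -> L2[1][1]=3

Derivation:
vaddr = 171 = 0b10101011
Split: l1_idx=5, l2_idx=1, offset=3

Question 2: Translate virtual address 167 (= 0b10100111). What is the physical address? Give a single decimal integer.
vaddr = 167 = 0b10100111
Split: l1_idx=5, l2_idx=0, offset=7
L1[5] = 1
L2[1][0] = 34
paddr = 34 * 8 + 7 = 279

Answer: 279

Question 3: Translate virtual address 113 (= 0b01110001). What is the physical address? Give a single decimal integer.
Answer: 241

Derivation:
vaddr = 113 = 0b01110001
Split: l1_idx=3, l2_idx=2, offset=1
L1[3] = 0
L2[0][2] = 30
paddr = 30 * 8 + 1 = 241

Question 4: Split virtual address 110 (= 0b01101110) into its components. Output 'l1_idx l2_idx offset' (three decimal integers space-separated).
vaddr = 110 = 0b01101110
  top 3 bits -> l1_idx = 3
  next 2 bits -> l2_idx = 1
  bottom 3 bits -> offset = 6

Answer: 3 1 6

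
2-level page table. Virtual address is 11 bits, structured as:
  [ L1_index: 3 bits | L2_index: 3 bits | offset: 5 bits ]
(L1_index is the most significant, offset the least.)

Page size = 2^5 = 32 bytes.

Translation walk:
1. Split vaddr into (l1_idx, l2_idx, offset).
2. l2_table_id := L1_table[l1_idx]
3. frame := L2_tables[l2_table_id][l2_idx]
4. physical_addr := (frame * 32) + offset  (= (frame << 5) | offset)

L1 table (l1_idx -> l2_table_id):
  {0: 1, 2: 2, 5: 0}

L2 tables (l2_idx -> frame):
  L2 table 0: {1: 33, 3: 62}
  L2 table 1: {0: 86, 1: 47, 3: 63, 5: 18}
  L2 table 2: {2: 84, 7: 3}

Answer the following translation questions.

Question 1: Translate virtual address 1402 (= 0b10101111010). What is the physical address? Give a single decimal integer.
Answer: 2010

Derivation:
vaddr = 1402 = 0b10101111010
Split: l1_idx=5, l2_idx=3, offset=26
L1[5] = 0
L2[0][3] = 62
paddr = 62 * 32 + 26 = 2010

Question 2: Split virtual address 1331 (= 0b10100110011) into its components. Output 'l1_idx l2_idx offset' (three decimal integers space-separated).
Answer: 5 1 19

Derivation:
vaddr = 1331 = 0b10100110011
  top 3 bits -> l1_idx = 5
  next 3 bits -> l2_idx = 1
  bottom 5 bits -> offset = 19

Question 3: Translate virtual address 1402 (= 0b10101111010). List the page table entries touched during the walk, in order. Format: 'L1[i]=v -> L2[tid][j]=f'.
Answer: L1[5]=0 -> L2[0][3]=62

Derivation:
vaddr = 1402 = 0b10101111010
Split: l1_idx=5, l2_idx=3, offset=26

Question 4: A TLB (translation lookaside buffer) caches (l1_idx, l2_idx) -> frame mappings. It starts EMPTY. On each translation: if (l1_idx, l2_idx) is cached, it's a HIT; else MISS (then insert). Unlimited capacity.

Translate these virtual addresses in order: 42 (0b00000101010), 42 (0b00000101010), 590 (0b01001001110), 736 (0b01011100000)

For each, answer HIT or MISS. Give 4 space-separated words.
vaddr=42: (0,1) not in TLB -> MISS, insert
vaddr=42: (0,1) in TLB -> HIT
vaddr=590: (2,2) not in TLB -> MISS, insert
vaddr=736: (2,7) not in TLB -> MISS, insert

Answer: MISS HIT MISS MISS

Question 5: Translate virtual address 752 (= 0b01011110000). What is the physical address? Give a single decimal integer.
vaddr = 752 = 0b01011110000
Split: l1_idx=2, l2_idx=7, offset=16
L1[2] = 2
L2[2][7] = 3
paddr = 3 * 32 + 16 = 112

Answer: 112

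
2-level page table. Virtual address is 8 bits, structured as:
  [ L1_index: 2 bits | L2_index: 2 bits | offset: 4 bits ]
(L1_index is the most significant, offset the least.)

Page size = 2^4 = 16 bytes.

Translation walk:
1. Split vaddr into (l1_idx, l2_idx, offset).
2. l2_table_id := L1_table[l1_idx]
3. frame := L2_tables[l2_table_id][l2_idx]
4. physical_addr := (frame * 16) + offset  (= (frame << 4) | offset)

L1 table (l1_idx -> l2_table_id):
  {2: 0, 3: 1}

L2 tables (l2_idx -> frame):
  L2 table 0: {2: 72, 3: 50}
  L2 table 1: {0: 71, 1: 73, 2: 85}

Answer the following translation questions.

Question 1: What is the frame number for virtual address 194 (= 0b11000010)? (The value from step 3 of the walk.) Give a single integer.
Answer: 71

Derivation:
vaddr = 194: l1_idx=3, l2_idx=0
L1[3] = 1; L2[1][0] = 71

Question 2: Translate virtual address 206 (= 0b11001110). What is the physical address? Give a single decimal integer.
vaddr = 206 = 0b11001110
Split: l1_idx=3, l2_idx=0, offset=14
L1[3] = 1
L2[1][0] = 71
paddr = 71 * 16 + 14 = 1150

Answer: 1150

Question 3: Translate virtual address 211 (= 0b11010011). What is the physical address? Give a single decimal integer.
vaddr = 211 = 0b11010011
Split: l1_idx=3, l2_idx=1, offset=3
L1[3] = 1
L2[1][1] = 73
paddr = 73 * 16 + 3 = 1171

Answer: 1171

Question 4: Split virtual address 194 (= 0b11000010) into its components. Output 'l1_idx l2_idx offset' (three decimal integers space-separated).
Answer: 3 0 2

Derivation:
vaddr = 194 = 0b11000010
  top 2 bits -> l1_idx = 3
  next 2 bits -> l2_idx = 0
  bottom 4 bits -> offset = 2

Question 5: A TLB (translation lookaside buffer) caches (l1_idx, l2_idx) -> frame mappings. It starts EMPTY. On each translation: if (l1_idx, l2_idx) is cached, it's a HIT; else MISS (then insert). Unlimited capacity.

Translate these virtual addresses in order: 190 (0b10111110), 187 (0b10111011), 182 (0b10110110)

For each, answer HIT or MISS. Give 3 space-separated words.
vaddr=190: (2,3) not in TLB -> MISS, insert
vaddr=187: (2,3) in TLB -> HIT
vaddr=182: (2,3) in TLB -> HIT

Answer: MISS HIT HIT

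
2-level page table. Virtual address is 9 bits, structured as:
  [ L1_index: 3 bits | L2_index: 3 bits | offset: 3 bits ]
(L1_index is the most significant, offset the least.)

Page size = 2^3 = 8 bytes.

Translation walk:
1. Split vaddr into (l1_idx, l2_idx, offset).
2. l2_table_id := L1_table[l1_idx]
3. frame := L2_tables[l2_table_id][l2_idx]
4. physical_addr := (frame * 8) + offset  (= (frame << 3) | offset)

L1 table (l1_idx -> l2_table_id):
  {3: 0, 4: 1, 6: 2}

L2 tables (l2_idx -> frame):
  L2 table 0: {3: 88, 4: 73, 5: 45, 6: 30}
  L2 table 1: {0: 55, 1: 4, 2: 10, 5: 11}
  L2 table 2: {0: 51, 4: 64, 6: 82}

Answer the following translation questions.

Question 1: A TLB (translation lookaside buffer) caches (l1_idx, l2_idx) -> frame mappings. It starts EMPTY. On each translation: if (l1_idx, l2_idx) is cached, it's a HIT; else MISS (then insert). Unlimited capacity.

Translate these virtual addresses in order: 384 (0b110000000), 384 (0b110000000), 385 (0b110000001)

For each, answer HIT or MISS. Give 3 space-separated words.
Answer: MISS HIT HIT

Derivation:
vaddr=384: (6,0) not in TLB -> MISS, insert
vaddr=384: (6,0) in TLB -> HIT
vaddr=385: (6,0) in TLB -> HIT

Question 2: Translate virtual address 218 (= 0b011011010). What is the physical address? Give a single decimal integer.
vaddr = 218 = 0b011011010
Split: l1_idx=3, l2_idx=3, offset=2
L1[3] = 0
L2[0][3] = 88
paddr = 88 * 8 + 2 = 706

Answer: 706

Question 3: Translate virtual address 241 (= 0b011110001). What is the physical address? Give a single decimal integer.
Answer: 241

Derivation:
vaddr = 241 = 0b011110001
Split: l1_idx=3, l2_idx=6, offset=1
L1[3] = 0
L2[0][6] = 30
paddr = 30 * 8 + 1 = 241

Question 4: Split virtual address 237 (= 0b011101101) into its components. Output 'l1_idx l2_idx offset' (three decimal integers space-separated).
Answer: 3 5 5

Derivation:
vaddr = 237 = 0b011101101
  top 3 bits -> l1_idx = 3
  next 3 bits -> l2_idx = 5
  bottom 3 bits -> offset = 5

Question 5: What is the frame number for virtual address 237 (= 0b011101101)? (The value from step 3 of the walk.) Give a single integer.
Answer: 45

Derivation:
vaddr = 237: l1_idx=3, l2_idx=5
L1[3] = 0; L2[0][5] = 45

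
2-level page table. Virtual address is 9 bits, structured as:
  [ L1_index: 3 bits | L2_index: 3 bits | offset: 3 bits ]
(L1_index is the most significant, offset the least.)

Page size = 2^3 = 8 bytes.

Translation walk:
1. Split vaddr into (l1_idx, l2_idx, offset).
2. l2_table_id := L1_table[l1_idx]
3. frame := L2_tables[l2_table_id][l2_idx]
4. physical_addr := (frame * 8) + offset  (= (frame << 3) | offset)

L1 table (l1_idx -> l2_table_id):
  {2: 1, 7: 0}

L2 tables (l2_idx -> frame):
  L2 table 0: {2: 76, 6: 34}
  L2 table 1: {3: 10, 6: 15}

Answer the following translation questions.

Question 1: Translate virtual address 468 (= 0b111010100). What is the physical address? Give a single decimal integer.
vaddr = 468 = 0b111010100
Split: l1_idx=7, l2_idx=2, offset=4
L1[7] = 0
L2[0][2] = 76
paddr = 76 * 8 + 4 = 612

Answer: 612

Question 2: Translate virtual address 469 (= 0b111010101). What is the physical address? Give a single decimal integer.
Answer: 613

Derivation:
vaddr = 469 = 0b111010101
Split: l1_idx=7, l2_idx=2, offset=5
L1[7] = 0
L2[0][2] = 76
paddr = 76 * 8 + 5 = 613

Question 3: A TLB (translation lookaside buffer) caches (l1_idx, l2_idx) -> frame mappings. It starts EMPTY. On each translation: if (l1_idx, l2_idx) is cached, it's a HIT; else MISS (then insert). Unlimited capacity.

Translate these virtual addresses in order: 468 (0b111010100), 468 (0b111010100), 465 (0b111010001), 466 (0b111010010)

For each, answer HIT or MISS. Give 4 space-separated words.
Answer: MISS HIT HIT HIT

Derivation:
vaddr=468: (7,2) not in TLB -> MISS, insert
vaddr=468: (7,2) in TLB -> HIT
vaddr=465: (7,2) in TLB -> HIT
vaddr=466: (7,2) in TLB -> HIT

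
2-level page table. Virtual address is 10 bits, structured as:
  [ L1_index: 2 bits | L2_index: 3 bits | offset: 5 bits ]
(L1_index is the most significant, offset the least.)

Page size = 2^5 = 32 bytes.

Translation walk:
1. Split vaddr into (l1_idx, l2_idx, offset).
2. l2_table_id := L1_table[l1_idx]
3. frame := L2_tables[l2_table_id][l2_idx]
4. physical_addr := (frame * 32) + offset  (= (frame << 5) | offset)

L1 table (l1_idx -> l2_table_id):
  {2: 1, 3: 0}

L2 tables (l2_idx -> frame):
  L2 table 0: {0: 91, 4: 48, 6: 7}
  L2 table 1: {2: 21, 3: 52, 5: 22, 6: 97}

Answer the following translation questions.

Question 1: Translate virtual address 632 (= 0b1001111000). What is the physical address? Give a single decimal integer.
vaddr = 632 = 0b1001111000
Split: l1_idx=2, l2_idx=3, offset=24
L1[2] = 1
L2[1][3] = 52
paddr = 52 * 32 + 24 = 1688

Answer: 1688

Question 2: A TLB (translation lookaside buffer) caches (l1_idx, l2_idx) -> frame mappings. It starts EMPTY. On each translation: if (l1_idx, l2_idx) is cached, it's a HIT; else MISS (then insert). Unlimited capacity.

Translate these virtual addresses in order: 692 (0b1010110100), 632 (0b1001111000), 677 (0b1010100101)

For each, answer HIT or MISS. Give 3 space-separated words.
Answer: MISS MISS HIT

Derivation:
vaddr=692: (2,5) not in TLB -> MISS, insert
vaddr=632: (2,3) not in TLB -> MISS, insert
vaddr=677: (2,5) in TLB -> HIT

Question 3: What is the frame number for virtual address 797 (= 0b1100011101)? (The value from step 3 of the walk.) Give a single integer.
Answer: 91

Derivation:
vaddr = 797: l1_idx=3, l2_idx=0
L1[3] = 0; L2[0][0] = 91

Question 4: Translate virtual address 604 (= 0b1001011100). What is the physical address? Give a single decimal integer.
Answer: 700

Derivation:
vaddr = 604 = 0b1001011100
Split: l1_idx=2, l2_idx=2, offset=28
L1[2] = 1
L2[1][2] = 21
paddr = 21 * 32 + 28 = 700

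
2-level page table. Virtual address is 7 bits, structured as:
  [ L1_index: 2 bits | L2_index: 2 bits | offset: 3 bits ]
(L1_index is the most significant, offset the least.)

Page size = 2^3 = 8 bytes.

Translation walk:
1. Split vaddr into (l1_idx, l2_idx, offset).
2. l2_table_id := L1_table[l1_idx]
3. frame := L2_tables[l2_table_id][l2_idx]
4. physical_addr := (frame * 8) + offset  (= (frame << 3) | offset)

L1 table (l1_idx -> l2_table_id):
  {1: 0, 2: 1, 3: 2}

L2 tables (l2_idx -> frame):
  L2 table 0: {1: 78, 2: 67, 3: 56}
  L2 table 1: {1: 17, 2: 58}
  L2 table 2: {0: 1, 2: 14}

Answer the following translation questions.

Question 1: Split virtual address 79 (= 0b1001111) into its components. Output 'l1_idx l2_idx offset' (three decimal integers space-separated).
Answer: 2 1 7

Derivation:
vaddr = 79 = 0b1001111
  top 2 bits -> l1_idx = 2
  next 2 bits -> l2_idx = 1
  bottom 3 bits -> offset = 7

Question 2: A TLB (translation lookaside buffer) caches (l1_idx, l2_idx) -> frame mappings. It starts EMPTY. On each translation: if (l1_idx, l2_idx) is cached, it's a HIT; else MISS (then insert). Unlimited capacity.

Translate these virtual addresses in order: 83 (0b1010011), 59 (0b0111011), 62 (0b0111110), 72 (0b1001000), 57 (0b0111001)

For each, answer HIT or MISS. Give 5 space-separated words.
vaddr=83: (2,2) not in TLB -> MISS, insert
vaddr=59: (1,3) not in TLB -> MISS, insert
vaddr=62: (1,3) in TLB -> HIT
vaddr=72: (2,1) not in TLB -> MISS, insert
vaddr=57: (1,3) in TLB -> HIT

Answer: MISS MISS HIT MISS HIT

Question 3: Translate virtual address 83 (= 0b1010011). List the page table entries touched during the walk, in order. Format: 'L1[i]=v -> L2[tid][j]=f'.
vaddr = 83 = 0b1010011
Split: l1_idx=2, l2_idx=2, offset=3

Answer: L1[2]=1 -> L2[1][2]=58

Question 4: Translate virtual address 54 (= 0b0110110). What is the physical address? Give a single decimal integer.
vaddr = 54 = 0b0110110
Split: l1_idx=1, l2_idx=2, offset=6
L1[1] = 0
L2[0][2] = 67
paddr = 67 * 8 + 6 = 542

Answer: 542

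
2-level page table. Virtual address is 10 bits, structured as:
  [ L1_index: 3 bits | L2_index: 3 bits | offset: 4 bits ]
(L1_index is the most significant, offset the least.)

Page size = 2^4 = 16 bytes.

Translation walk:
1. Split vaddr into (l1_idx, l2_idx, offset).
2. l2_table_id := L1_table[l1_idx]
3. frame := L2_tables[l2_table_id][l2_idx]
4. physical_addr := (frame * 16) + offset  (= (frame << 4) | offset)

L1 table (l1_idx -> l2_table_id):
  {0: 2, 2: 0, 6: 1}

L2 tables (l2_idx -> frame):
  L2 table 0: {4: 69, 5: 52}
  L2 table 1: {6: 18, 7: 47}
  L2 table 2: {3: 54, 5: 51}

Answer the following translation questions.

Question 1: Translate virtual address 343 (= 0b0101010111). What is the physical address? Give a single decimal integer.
vaddr = 343 = 0b0101010111
Split: l1_idx=2, l2_idx=5, offset=7
L1[2] = 0
L2[0][5] = 52
paddr = 52 * 16 + 7 = 839

Answer: 839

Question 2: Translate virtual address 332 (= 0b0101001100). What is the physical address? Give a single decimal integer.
Answer: 1116

Derivation:
vaddr = 332 = 0b0101001100
Split: l1_idx=2, l2_idx=4, offset=12
L1[2] = 0
L2[0][4] = 69
paddr = 69 * 16 + 12 = 1116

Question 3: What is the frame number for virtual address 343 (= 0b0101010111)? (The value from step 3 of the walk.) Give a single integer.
Answer: 52

Derivation:
vaddr = 343: l1_idx=2, l2_idx=5
L1[2] = 0; L2[0][5] = 52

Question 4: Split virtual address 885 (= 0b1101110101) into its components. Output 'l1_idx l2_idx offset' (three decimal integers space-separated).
vaddr = 885 = 0b1101110101
  top 3 bits -> l1_idx = 6
  next 3 bits -> l2_idx = 7
  bottom 4 bits -> offset = 5

Answer: 6 7 5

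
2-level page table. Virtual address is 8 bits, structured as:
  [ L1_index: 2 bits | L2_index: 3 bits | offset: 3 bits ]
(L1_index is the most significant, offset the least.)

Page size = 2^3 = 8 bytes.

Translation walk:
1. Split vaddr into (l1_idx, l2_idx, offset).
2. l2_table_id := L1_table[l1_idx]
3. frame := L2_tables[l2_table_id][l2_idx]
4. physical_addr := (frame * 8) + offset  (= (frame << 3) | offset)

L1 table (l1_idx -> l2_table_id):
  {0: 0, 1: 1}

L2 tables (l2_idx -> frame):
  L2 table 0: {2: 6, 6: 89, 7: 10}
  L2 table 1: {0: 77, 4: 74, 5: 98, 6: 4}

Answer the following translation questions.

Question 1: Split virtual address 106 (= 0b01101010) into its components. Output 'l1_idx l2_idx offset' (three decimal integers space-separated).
vaddr = 106 = 0b01101010
  top 2 bits -> l1_idx = 1
  next 3 bits -> l2_idx = 5
  bottom 3 bits -> offset = 2

Answer: 1 5 2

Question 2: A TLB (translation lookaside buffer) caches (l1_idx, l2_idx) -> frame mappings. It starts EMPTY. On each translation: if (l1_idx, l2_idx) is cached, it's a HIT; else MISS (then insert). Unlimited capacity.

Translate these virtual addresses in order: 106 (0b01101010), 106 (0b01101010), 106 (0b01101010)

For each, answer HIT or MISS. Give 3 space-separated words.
Answer: MISS HIT HIT

Derivation:
vaddr=106: (1,5) not in TLB -> MISS, insert
vaddr=106: (1,5) in TLB -> HIT
vaddr=106: (1,5) in TLB -> HIT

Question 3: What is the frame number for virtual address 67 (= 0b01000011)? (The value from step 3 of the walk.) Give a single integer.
Answer: 77

Derivation:
vaddr = 67: l1_idx=1, l2_idx=0
L1[1] = 1; L2[1][0] = 77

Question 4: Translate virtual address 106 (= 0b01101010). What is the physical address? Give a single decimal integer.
Answer: 786

Derivation:
vaddr = 106 = 0b01101010
Split: l1_idx=1, l2_idx=5, offset=2
L1[1] = 1
L2[1][5] = 98
paddr = 98 * 8 + 2 = 786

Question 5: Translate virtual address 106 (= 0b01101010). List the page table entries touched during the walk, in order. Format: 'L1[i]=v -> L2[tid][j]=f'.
vaddr = 106 = 0b01101010
Split: l1_idx=1, l2_idx=5, offset=2

Answer: L1[1]=1 -> L2[1][5]=98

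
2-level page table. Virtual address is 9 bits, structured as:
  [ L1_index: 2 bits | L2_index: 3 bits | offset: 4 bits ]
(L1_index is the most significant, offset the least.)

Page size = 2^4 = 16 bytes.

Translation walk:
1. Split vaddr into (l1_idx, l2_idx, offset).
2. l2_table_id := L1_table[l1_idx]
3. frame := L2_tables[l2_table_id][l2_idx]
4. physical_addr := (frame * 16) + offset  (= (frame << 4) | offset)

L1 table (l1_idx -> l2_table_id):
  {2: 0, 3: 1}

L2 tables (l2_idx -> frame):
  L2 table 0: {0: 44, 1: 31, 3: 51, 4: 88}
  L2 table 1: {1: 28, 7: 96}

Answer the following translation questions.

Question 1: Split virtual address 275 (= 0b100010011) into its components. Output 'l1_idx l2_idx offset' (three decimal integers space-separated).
vaddr = 275 = 0b100010011
  top 2 bits -> l1_idx = 2
  next 3 bits -> l2_idx = 1
  bottom 4 bits -> offset = 3

Answer: 2 1 3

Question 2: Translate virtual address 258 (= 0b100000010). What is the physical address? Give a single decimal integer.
vaddr = 258 = 0b100000010
Split: l1_idx=2, l2_idx=0, offset=2
L1[2] = 0
L2[0][0] = 44
paddr = 44 * 16 + 2 = 706

Answer: 706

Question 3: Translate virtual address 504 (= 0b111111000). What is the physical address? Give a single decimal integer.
vaddr = 504 = 0b111111000
Split: l1_idx=3, l2_idx=7, offset=8
L1[3] = 1
L2[1][7] = 96
paddr = 96 * 16 + 8 = 1544

Answer: 1544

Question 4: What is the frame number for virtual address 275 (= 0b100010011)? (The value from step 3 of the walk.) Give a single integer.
vaddr = 275: l1_idx=2, l2_idx=1
L1[2] = 0; L2[0][1] = 31

Answer: 31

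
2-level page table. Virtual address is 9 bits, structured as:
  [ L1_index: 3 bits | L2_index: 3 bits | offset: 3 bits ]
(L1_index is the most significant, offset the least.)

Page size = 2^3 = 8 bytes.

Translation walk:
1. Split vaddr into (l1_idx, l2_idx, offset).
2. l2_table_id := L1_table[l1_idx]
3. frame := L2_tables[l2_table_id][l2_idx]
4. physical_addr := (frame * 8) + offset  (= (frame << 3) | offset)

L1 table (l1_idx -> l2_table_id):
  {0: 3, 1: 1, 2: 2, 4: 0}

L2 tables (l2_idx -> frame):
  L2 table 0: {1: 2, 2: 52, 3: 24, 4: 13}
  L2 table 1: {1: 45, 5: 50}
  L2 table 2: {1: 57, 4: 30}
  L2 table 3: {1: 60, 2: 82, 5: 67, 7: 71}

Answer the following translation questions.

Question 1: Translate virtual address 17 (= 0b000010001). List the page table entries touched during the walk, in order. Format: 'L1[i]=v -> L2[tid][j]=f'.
Answer: L1[0]=3 -> L2[3][2]=82

Derivation:
vaddr = 17 = 0b000010001
Split: l1_idx=0, l2_idx=2, offset=1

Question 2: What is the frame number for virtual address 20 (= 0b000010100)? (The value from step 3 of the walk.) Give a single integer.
Answer: 82

Derivation:
vaddr = 20: l1_idx=0, l2_idx=2
L1[0] = 3; L2[3][2] = 82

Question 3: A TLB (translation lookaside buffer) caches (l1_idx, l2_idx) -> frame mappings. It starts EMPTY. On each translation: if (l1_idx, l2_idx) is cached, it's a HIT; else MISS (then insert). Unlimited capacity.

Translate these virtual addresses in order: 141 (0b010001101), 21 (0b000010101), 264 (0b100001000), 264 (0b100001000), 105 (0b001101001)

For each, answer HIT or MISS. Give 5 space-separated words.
Answer: MISS MISS MISS HIT MISS

Derivation:
vaddr=141: (2,1) not in TLB -> MISS, insert
vaddr=21: (0,2) not in TLB -> MISS, insert
vaddr=264: (4,1) not in TLB -> MISS, insert
vaddr=264: (4,1) in TLB -> HIT
vaddr=105: (1,5) not in TLB -> MISS, insert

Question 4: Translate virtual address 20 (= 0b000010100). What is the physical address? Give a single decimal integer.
vaddr = 20 = 0b000010100
Split: l1_idx=0, l2_idx=2, offset=4
L1[0] = 3
L2[3][2] = 82
paddr = 82 * 8 + 4 = 660

Answer: 660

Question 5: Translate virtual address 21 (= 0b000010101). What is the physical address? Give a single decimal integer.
Answer: 661

Derivation:
vaddr = 21 = 0b000010101
Split: l1_idx=0, l2_idx=2, offset=5
L1[0] = 3
L2[3][2] = 82
paddr = 82 * 8 + 5 = 661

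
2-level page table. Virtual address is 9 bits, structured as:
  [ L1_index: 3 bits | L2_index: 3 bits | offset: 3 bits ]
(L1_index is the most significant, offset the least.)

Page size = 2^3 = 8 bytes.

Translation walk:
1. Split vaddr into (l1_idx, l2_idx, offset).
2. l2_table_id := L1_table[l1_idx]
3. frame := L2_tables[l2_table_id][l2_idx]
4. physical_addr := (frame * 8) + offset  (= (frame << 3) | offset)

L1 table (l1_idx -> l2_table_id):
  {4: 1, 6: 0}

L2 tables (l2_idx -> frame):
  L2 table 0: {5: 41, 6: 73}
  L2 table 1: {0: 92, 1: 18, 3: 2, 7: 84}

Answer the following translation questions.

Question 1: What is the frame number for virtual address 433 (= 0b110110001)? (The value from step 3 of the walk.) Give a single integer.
Answer: 73

Derivation:
vaddr = 433: l1_idx=6, l2_idx=6
L1[6] = 0; L2[0][6] = 73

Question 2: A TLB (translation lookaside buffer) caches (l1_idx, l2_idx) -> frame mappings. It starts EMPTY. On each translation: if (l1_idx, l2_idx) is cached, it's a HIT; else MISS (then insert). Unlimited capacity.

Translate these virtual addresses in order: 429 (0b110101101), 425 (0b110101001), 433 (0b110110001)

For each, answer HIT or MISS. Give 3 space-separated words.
Answer: MISS HIT MISS

Derivation:
vaddr=429: (6,5) not in TLB -> MISS, insert
vaddr=425: (6,5) in TLB -> HIT
vaddr=433: (6,6) not in TLB -> MISS, insert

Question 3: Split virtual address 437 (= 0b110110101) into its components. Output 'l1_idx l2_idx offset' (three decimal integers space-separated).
Answer: 6 6 5

Derivation:
vaddr = 437 = 0b110110101
  top 3 bits -> l1_idx = 6
  next 3 bits -> l2_idx = 6
  bottom 3 bits -> offset = 5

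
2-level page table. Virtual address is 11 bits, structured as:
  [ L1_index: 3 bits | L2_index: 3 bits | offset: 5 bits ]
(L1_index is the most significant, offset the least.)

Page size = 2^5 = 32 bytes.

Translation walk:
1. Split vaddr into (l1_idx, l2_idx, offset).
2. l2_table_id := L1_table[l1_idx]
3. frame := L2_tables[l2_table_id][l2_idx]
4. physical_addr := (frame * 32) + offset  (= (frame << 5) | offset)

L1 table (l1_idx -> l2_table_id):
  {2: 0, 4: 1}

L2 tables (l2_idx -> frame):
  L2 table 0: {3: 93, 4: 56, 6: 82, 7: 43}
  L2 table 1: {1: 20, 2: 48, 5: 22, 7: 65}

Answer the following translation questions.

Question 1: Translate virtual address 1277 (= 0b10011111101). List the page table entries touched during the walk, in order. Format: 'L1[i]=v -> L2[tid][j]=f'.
vaddr = 1277 = 0b10011111101
Split: l1_idx=4, l2_idx=7, offset=29

Answer: L1[4]=1 -> L2[1][7]=65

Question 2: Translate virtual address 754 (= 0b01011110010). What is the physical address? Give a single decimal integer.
Answer: 1394

Derivation:
vaddr = 754 = 0b01011110010
Split: l1_idx=2, l2_idx=7, offset=18
L1[2] = 0
L2[0][7] = 43
paddr = 43 * 32 + 18 = 1394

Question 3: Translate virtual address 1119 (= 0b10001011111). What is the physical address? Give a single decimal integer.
vaddr = 1119 = 0b10001011111
Split: l1_idx=4, l2_idx=2, offset=31
L1[4] = 1
L2[1][2] = 48
paddr = 48 * 32 + 31 = 1567

Answer: 1567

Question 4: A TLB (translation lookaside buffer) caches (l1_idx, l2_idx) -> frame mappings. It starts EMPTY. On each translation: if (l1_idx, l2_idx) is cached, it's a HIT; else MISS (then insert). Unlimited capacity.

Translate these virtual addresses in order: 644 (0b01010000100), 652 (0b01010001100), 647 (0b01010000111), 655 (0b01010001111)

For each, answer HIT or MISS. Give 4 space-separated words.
vaddr=644: (2,4) not in TLB -> MISS, insert
vaddr=652: (2,4) in TLB -> HIT
vaddr=647: (2,4) in TLB -> HIT
vaddr=655: (2,4) in TLB -> HIT

Answer: MISS HIT HIT HIT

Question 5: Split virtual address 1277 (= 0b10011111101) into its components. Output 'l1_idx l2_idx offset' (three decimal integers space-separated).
vaddr = 1277 = 0b10011111101
  top 3 bits -> l1_idx = 4
  next 3 bits -> l2_idx = 7
  bottom 5 bits -> offset = 29

Answer: 4 7 29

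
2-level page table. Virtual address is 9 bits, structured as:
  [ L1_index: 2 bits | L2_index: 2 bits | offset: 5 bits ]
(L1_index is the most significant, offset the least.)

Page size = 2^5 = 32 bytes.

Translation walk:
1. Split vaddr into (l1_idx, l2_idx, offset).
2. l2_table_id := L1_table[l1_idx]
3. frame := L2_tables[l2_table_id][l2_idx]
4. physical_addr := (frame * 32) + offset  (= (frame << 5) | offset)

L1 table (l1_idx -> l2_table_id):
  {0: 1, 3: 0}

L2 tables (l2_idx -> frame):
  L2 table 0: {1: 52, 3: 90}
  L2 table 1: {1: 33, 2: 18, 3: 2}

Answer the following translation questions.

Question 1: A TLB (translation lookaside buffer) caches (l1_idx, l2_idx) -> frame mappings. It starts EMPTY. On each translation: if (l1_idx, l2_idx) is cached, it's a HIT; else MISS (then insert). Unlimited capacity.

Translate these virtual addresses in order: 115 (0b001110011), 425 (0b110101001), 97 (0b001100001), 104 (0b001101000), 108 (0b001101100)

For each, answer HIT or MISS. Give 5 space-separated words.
vaddr=115: (0,3) not in TLB -> MISS, insert
vaddr=425: (3,1) not in TLB -> MISS, insert
vaddr=97: (0,3) in TLB -> HIT
vaddr=104: (0,3) in TLB -> HIT
vaddr=108: (0,3) in TLB -> HIT

Answer: MISS MISS HIT HIT HIT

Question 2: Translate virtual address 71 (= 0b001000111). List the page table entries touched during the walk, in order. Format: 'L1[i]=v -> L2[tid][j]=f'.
vaddr = 71 = 0b001000111
Split: l1_idx=0, l2_idx=2, offset=7

Answer: L1[0]=1 -> L2[1][2]=18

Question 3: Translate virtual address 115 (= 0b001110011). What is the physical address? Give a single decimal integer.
vaddr = 115 = 0b001110011
Split: l1_idx=0, l2_idx=3, offset=19
L1[0] = 1
L2[1][3] = 2
paddr = 2 * 32 + 19 = 83

Answer: 83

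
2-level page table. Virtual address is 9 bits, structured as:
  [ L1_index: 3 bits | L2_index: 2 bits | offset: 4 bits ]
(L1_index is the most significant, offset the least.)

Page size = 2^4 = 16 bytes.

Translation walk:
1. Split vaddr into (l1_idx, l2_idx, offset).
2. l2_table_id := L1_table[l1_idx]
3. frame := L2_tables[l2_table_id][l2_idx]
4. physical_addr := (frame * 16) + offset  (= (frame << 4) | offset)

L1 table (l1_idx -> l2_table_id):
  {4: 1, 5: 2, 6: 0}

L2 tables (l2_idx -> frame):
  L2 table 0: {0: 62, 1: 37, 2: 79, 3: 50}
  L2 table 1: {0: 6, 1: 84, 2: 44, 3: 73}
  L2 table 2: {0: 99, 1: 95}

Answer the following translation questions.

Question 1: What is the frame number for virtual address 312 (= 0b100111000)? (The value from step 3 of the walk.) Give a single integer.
Answer: 73

Derivation:
vaddr = 312: l1_idx=4, l2_idx=3
L1[4] = 1; L2[1][3] = 73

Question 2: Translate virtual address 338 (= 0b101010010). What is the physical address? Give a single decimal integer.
vaddr = 338 = 0b101010010
Split: l1_idx=5, l2_idx=1, offset=2
L1[5] = 2
L2[2][1] = 95
paddr = 95 * 16 + 2 = 1522

Answer: 1522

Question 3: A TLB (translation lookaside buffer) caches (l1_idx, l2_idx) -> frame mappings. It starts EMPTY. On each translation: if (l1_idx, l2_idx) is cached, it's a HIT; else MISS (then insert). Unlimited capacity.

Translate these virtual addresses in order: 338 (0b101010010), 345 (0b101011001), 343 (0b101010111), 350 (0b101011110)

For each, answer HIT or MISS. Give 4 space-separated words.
Answer: MISS HIT HIT HIT

Derivation:
vaddr=338: (5,1) not in TLB -> MISS, insert
vaddr=345: (5,1) in TLB -> HIT
vaddr=343: (5,1) in TLB -> HIT
vaddr=350: (5,1) in TLB -> HIT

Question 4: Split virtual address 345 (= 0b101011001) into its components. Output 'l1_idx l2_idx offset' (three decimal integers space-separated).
Answer: 5 1 9

Derivation:
vaddr = 345 = 0b101011001
  top 3 bits -> l1_idx = 5
  next 2 bits -> l2_idx = 1
  bottom 4 bits -> offset = 9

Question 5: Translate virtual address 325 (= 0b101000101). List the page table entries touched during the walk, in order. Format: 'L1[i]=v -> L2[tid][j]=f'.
Answer: L1[5]=2 -> L2[2][0]=99

Derivation:
vaddr = 325 = 0b101000101
Split: l1_idx=5, l2_idx=0, offset=5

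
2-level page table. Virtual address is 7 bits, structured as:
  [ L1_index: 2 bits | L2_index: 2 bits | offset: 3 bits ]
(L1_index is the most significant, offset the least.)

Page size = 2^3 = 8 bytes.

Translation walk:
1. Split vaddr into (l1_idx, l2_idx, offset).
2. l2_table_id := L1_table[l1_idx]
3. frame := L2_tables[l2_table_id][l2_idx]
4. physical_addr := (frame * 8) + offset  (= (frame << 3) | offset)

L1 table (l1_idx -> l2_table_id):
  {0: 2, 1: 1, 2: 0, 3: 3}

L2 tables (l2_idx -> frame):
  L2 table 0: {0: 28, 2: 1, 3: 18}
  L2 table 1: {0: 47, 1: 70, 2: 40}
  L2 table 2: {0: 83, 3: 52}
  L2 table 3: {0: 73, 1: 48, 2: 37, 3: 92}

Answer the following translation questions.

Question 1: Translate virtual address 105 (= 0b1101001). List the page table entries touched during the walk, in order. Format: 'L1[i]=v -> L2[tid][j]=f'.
Answer: L1[3]=3 -> L2[3][1]=48

Derivation:
vaddr = 105 = 0b1101001
Split: l1_idx=3, l2_idx=1, offset=1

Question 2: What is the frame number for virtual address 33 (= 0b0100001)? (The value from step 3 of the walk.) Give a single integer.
Answer: 47

Derivation:
vaddr = 33: l1_idx=1, l2_idx=0
L1[1] = 1; L2[1][0] = 47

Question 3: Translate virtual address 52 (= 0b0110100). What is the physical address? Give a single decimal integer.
vaddr = 52 = 0b0110100
Split: l1_idx=1, l2_idx=2, offset=4
L1[1] = 1
L2[1][2] = 40
paddr = 40 * 8 + 4 = 324

Answer: 324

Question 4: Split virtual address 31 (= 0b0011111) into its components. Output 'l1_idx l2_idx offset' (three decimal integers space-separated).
Answer: 0 3 7

Derivation:
vaddr = 31 = 0b0011111
  top 2 bits -> l1_idx = 0
  next 2 bits -> l2_idx = 3
  bottom 3 bits -> offset = 7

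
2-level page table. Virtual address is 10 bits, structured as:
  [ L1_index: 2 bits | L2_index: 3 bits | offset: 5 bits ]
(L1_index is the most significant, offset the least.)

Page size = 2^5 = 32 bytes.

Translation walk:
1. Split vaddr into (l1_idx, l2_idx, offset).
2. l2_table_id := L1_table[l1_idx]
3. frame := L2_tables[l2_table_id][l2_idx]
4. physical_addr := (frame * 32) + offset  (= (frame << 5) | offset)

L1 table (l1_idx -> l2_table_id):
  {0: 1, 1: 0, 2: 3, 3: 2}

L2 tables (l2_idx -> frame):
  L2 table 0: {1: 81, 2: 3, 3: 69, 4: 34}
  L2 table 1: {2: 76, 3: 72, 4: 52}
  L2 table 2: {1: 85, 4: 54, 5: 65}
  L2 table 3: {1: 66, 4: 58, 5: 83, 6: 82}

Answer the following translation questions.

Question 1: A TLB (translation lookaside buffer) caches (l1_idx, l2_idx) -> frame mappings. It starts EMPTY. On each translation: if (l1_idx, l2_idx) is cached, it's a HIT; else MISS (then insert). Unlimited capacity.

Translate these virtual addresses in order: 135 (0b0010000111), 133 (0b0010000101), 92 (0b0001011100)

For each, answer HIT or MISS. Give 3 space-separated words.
vaddr=135: (0,4) not in TLB -> MISS, insert
vaddr=133: (0,4) in TLB -> HIT
vaddr=92: (0,2) not in TLB -> MISS, insert

Answer: MISS HIT MISS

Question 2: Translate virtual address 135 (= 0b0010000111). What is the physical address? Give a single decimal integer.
vaddr = 135 = 0b0010000111
Split: l1_idx=0, l2_idx=4, offset=7
L1[0] = 1
L2[1][4] = 52
paddr = 52 * 32 + 7 = 1671

Answer: 1671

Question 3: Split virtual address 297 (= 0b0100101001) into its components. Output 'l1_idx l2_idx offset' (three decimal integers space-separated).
vaddr = 297 = 0b0100101001
  top 2 bits -> l1_idx = 1
  next 3 bits -> l2_idx = 1
  bottom 5 bits -> offset = 9

Answer: 1 1 9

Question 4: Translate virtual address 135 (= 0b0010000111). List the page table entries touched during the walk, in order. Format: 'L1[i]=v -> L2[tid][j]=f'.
Answer: L1[0]=1 -> L2[1][4]=52

Derivation:
vaddr = 135 = 0b0010000111
Split: l1_idx=0, l2_idx=4, offset=7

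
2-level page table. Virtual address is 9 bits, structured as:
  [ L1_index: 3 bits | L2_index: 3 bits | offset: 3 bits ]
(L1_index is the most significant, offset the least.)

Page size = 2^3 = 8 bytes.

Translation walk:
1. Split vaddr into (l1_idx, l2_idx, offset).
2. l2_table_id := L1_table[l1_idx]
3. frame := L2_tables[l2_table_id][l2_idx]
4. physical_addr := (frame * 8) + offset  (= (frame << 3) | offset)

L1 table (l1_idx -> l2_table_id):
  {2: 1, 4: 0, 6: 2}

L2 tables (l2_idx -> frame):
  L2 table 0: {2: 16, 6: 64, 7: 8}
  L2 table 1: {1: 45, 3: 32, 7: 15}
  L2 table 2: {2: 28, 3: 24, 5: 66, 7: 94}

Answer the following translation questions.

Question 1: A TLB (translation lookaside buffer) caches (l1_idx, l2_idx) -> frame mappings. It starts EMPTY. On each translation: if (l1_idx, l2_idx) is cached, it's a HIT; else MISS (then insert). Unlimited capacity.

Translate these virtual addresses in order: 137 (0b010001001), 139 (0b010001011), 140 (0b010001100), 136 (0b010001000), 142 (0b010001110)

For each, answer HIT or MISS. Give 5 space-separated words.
vaddr=137: (2,1) not in TLB -> MISS, insert
vaddr=139: (2,1) in TLB -> HIT
vaddr=140: (2,1) in TLB -> HIT
vaddr=136: (2,1) in TLB -> HIT
vaddr=142: (2,1) in TLB -> HIT

Answer: MISS HIT HIT HIT HIT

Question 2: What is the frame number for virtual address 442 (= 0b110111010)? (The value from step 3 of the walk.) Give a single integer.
Answer: 94

Derivation:
vaddr = 442: l1_idx=6, l2_idx=7
L1[6] = 2; L2[2][7] = 94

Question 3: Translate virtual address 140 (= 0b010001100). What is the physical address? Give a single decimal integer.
Answer: 364

Derivation:
vaddr = 140 = 0b010001100
Split: l1_idx=2, l2_idx=1, offset=4
L1[2] = 1
L2[1][1] = 45
paddr = 45 * 8 + 4 = 364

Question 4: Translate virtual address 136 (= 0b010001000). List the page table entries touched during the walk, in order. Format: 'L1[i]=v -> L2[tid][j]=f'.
Answer: L1[2]=1 -> L2[1][1]=45

Derivation:
vaddr = 136 = 0b010001000
Split: l1_idx=2, l2_idx=1, offset=0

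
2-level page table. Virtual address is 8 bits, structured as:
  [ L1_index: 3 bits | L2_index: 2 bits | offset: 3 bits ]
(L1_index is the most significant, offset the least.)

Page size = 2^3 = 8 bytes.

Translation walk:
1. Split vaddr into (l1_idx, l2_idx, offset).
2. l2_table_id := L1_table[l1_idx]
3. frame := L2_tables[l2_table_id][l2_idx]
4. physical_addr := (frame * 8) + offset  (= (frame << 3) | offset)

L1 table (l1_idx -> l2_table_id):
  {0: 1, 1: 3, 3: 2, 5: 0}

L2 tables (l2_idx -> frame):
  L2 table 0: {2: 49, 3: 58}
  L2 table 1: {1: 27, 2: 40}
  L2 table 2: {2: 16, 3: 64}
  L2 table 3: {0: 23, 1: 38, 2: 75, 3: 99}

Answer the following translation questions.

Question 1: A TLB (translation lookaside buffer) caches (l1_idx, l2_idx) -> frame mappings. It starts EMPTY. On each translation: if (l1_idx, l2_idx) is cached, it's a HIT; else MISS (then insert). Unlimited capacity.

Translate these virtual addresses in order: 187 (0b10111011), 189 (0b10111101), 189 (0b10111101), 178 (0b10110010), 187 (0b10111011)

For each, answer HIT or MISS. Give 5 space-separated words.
Answer: MISS HIT HIT MISS HIT

Derivation:
vaddr=187: (5,3) not in TLB -> MISS, insert
vaddr=189: (5,3) in TLB -> HIT
vaddr=189: (5,3) in TLB -> HIT
vaddr=178: (5,2) not in TLB -> MISS, insert
vaddr=187: (5,3) in TLB -> HIT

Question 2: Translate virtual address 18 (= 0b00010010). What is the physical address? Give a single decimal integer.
vaddr = 18 = 0b00010010
Split: l1_idx=0, l2_idx=2, offset=2
L1[0] = 1
L2[1][2] = 40
paddr = 40 * 8 + 2 = 322

Answer: 322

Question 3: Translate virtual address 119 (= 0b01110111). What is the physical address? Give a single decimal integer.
Answer: 135

Derivation:
vaddr = 119 = 0b01110111
Split: l1_idx=3, l2_idx=2, offset=7
L1[3] = 2
L2[2][2] = 16
paddr = 16 * 8 + 7 = 135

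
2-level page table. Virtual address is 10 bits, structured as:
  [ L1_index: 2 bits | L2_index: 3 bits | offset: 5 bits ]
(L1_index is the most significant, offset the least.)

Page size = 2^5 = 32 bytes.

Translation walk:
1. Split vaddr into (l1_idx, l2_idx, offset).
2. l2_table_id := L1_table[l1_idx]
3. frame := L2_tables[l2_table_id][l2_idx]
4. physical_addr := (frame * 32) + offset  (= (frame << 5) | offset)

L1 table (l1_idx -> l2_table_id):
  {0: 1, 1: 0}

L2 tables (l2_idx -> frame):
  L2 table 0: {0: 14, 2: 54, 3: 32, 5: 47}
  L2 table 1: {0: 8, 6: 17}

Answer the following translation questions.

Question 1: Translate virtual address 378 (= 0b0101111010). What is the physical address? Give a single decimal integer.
vaddr = 378 = 0b0101111010
Split: l1_idx=1, l2_idx=3, offset=26
L1[1] = 0
L2[0][3] = 32
paddr = 32 * 32 + 26 = 1050

Answer: 1050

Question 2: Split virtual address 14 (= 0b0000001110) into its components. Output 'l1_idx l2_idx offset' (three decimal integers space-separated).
vaddr = 14 = 0b0000001110
  top 2 bits -> l1_idx = 0
  next 3 bits -> l2_idx = 0
  bottom 5 bits -> offset = 14

Answer: 0 0 14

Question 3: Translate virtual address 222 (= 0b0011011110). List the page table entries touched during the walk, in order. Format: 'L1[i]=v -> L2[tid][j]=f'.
vaddr = 222 = 0b0011011110
Split: l1_idx=0, l2_idx=6, offset=30

Answer: L1[0]=1 -> L2[1][6]=17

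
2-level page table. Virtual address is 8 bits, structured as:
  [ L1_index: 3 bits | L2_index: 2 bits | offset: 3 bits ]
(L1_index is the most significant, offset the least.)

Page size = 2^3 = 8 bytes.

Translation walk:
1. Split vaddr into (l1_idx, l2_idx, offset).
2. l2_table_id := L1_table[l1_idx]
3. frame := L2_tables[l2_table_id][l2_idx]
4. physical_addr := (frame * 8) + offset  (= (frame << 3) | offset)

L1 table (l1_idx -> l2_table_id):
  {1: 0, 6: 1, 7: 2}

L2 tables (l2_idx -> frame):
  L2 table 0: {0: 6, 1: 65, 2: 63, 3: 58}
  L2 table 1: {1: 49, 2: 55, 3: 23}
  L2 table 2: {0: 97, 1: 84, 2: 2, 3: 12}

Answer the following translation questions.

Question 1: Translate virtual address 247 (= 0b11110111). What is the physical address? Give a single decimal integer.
Answer: 23

Derivation:
vaddr = 247 = 0b11110111
Split: l1_idx=7, l2_idx=2, offset=7
L1[7] = 2
L2[2][2] = 2
paddr = 2 * 8 + 7 = 23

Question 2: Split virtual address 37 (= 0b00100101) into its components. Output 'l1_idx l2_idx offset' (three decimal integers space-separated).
Answer: 1 0 5

Derivation:
vaddr = 37 = 0b00100101
  top 3 bits -> l1_idx = 1
  next 2 bits -> l2_idx = 0
  bottom 3 bits -> offset = 5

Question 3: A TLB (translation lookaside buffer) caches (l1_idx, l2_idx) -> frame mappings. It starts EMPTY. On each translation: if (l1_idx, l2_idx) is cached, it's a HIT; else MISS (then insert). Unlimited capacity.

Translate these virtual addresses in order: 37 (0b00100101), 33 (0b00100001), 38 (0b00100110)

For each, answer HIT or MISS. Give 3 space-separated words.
vaddr=37: (1,0) not in TLB -> MISS, insert
vaddr=33: (1,0) in TLB -> HIT
vaddr=38: (1,0) in TLB -> HIT

Answer: MISS HIT HIT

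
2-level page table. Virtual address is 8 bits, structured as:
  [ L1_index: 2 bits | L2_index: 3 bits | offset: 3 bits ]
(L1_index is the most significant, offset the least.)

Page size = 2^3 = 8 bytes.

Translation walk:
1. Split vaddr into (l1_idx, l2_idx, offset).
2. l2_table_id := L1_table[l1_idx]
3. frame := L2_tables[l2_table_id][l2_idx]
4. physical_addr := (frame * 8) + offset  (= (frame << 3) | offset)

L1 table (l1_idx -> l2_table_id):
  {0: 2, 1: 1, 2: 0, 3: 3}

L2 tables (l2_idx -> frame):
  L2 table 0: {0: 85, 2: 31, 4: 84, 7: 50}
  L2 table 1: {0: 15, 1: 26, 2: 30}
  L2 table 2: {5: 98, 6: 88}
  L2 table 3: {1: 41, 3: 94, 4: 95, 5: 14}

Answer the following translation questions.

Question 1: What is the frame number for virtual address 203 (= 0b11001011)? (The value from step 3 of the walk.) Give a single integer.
vaddr = 203: l1_idx=3, l2_idx=1
L1[3] = 3; L2[3][1] = 41

Answer: 41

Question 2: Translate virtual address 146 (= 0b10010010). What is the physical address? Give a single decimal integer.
Answer: 250

Derivation:
vaddr = 146 = 0b10010010
Split: l1_idx=2, l2_idx=2, offset=2
L1[2] = 0
L2[0][2] = 31
paddr = 31 * 8 + 2 = 250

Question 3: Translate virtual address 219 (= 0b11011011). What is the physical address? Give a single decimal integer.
vaddr = 219 = 0b11011011
Split: l1_idx=3, l2_idx=3, offset=3
L1[3] = 3
L2[3][3] = 94
paddr = 94 * 8 + 3 = 755

Answer: 755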